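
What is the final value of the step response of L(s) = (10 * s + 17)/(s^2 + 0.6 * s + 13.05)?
FVT: lim_{t→∞} y(t) = lim_{s→0} s*Y(s) where Y(s) = L(s)/s.
= lim_{s→0} L(s) = L(0) = num(0)/den(0) = 17/13.05 = 1.303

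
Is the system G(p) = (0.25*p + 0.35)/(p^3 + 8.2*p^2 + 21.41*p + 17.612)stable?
Denominator: p^3 + 8.2*p^2 + 21.41*p + 17.612 = (p + 1.7)(p + 2.8)(p + 3.7). Poles: -1.7, -2.8, -3.7. All Re(p)<0: Yes (stable)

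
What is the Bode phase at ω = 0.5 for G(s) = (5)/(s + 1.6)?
Substitute s = j*0.5: G(j0.5) = 2.84698 - 0.88968j.
∠G(j0.5) = atan2(Im, Re) = atan2(-0.88968, 2.84698) = -17.35°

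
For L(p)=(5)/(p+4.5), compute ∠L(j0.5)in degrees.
Substitute p = j*0.5: L(j0.5) = 1.09756 - 0.121951j.
∠L(j0.5) = atan2(Im, Re) = atan2(-0.121951, 1.09756) = -6.34°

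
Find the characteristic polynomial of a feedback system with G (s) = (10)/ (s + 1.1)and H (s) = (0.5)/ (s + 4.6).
Characteristic poly = G_den * H_den + G_num * H_num = (s^2 + 5.7*s + 5.06) + (5) = s^2 + 5.7*s + 10.06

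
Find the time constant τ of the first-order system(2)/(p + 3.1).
First-order system: τ = -1/pole. Pole = -3.1. τ = -1/(-3.1) = 0.3226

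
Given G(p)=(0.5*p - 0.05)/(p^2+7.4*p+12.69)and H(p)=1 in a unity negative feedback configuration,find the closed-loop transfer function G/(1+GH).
Closed-loop T = G/(1+GH).
Numerator: G_num * H_den = 0.5*p - 0.05.
Denominator: G_den * H_den + G_num * H_num = (p^2 + 7.4*p + 12.69) + (0.5*p - 0.05) = p^2 + 7.9*p + 12.64.
T(p) = (0.5*p - 0.05)/(p^2 + 7.9*p + 12.64)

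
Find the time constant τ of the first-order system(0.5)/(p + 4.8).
First-order system: τ = -1/pole. Pole = -4.8. τ = -1/(-4.8) = 0.2083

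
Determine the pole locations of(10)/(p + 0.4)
Set denominator = 0: p + 0.4 = 0 → Poles: -0.4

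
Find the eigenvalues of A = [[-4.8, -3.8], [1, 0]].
Eigenvalues solve det(λI - A) = 0.
Characteristic polynomial: λ^2 + 4.8*λ + 3.8 = 0.
Factor: (λ + 3.8)(λ + 1) = 0.
Roots: -1, -3.8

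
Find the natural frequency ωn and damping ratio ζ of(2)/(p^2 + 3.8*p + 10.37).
Underdamped: complex pole -1.9 + 2.6j. ωn = |pole| = 3.22, ζ = -Re(pole)/ωn = 0.59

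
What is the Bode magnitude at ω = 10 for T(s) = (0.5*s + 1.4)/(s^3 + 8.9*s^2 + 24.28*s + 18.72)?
Substitute s = j*10: T(j10) = -0.00375675 - 0.00247382j.
|T(j10)| = sqrt(Re² + Im²) = 0.004498.
20*log₁₀(0.004498) = -46.94 dB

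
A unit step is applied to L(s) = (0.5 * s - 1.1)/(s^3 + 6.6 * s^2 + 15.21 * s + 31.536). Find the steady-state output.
FVT: lim_{t→∞} y(t) = lim_{s→0} s*Y(s) where Y(s) = L(s)/s.
= lim_{s→0} L(s) = L(0) = num(0)/den(0) = -1.1/31.536 = -0.03488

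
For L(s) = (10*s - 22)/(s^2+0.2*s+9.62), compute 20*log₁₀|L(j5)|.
Substitute s = j*5: L(j5) = 1.63489 - 3.14468j.
|L(j5)| = sqrt(Re² + Im²) = 3.544.
20*log₁₀(3.544) = 10.99 dB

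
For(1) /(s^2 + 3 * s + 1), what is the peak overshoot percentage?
Standard form: ωn²/(s²+2ζωn·s+ωn²) → ωn = 1, ζ = 1.5.
ζ ≥ 1, so the response is non-oscillatory: peak overshoot = 0%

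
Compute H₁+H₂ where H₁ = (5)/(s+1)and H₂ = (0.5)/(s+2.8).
Parallel: H = H₁ + H₂ = (n₁·d₂ + n₂·d₁)/(d₁·d₂).
n₁·d₂ = 5*s + 14. n₂·d₁ = 0.5*s + 0.5. Sum = 5.5*s + 14.5. d₁·d₂ = s^2 + 3.8*s + 2.8.
H(s) = (5.5*s + 14.5)/(s^2 + 3.8*s + 2.8)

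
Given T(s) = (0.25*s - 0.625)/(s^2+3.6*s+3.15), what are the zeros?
Set numerator = 0: 0.25*s - 0.625 = 0 → Zeros: 2.5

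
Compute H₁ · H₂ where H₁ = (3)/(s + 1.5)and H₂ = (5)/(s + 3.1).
Series: H = H₁ · H₂ = (n₁·n₂)/(d₁·d₂).
Num: n₁·n₂ = 15. Den: d₁·d₂ = s^2 + 4.6*s + 4.65.
H(s) = (15)/(s^2 + 4.6*s + 4.65)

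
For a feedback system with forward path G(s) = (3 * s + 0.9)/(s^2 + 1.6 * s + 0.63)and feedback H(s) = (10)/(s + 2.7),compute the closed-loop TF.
Closed-loop T = G/(1+GH).
Numerator: G_num * H_den = 3*s^2 + 9*s + 2.43.
Denominator: G_den * H_den + G_num * H_num = (s^3 + 4.3*s^2 + 4.95*s + 1.701) + (30*s + 9) = s^3 + 4.3*s^2 + 34.95*s + 10.701.
T(s) = (3*s^2 + 9*s + 2.43)/(s^3 + 4.3*s^2 + 34.95*s + 10.701)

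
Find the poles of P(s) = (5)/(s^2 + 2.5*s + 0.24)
Set denominator = 0: s^2 + 2.5*s + 0.24 = (s + 2.4)(s + 0.1) = 0 → Poles: -0.1, -2.4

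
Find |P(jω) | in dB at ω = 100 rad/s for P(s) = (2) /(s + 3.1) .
Substitute s = j*100: P(j100) = 0.000619405 - 0.0199808j.
|P(j100)| = sqrt(Re² + Im²) = 0.01999.
20*log₁₀(0.01999) = -33.98 dB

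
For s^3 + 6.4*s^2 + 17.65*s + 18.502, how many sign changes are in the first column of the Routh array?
Routh array:
s^3: [1, 17.65]; s^2: [6.4, 18.502]; s^1: [14.7591]; s^0: [18.502]
First column: [1, 6.4, 14.7591, 18.502]. Sign changes = 0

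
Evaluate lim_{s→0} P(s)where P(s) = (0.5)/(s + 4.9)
DC gain = P(0) = num(0)/den(0) = 0.5/4.9 = 0.102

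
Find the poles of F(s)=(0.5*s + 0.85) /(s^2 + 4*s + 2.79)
Set denominator = 0: s^2 + 4*s + 2.79 = (s + 0.9)(s + 3.1) = 0 → Poles: -0.9, -3.1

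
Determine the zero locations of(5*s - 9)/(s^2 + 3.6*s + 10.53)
Set numerator = 0: 5*s - 9 = 0 → Zeros: 1.8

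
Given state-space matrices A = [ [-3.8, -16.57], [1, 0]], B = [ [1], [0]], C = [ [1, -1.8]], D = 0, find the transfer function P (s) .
P(s) = C(sI - A)⁻¹B + D.
Characteristic polynomial det(sI - A) = s^2 + 3.8*s + 16.57.
Numerator from C·adj(sI-A)·B + D·det(sI-A) = s - 1.8.
P(s) = (s - 1.8)/(s^2 + 3.8*s + 16.57)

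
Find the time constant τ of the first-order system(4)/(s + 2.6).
First-order system: τ = -1/pole. Pole = -2.6. τ = -1/(-2.6) = 0.3846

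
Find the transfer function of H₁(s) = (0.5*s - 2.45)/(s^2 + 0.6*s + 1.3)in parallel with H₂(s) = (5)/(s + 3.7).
Parallel: H = H₁ + H₂ = (n₁·d₂ + n₂·d₁)/(d₁·d₂).
n₁·d₂ = 0.5*s^2 - 0.6*s - 9.065. n₂·d₁ = 5*s^2 + 3*s + 6.5. Sum = 5.5*s^2 + 2.4*s - 2.565. d₁·d₂ = s^3 + 4.3*s^2 + 3.52*s + 4.81.
H(s) = (5.5*s^2 + 2.4*s - 2.565)/(s^3 + 4.3*s^2 + 3.52*s + 4.81)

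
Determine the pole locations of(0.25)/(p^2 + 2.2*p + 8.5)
Set denominator = 0: p^2 + 2.2*p + 8.5 = 0 → Poles: -1.1 + 2.7j, -1.1 - 2.7j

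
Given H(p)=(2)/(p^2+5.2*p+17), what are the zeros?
Numerator is a nonzero constant (2) → Zeros: none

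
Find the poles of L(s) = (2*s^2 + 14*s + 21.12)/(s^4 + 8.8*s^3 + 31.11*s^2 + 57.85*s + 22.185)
Set denominator = 0: s^4 + 8.8*s^3 + 31.11*s^2 + 57.85*s + 22.185 = (s + 4.5)(s + 0.5)(s^2 + 3.8*s + 9.86) = 0 → Poles: -0.5, -1.9 + 2.5j, -1.9 - 2.5j, -4.5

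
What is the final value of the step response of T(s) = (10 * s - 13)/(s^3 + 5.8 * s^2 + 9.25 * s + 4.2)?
FVT: lim_{t→∞} y(t) = lim_{s→0} s*Y(s) where Y(s) = T(s)/s.
= lim_{s→0} T(s) = T(0) = num(0)/den(0) = -13/4.2 = -3.095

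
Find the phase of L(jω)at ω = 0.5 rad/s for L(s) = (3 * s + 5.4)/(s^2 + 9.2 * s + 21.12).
Substitute s = j*0.5: L(j0.5) = 0.261865 + 0.0141554j.
∠L(j0.5) = atan2(Im, Re) = atan2(0.0141554, 0.261865) = 3.09°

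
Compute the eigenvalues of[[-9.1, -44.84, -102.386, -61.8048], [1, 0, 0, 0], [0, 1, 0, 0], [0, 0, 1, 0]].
Eigenvalues solve det(λI - A) = 0.
Characteristic polynomial: λ^4 + 9.1*λ^3 + 44.84*λ^2 + 102.386*λ + 61.8048 = 0.
Factor: (λ + 0.9)(λ + 3.2)(λ^2 + 5*λ + 21.46) = 0.
Roots: -0.9, -2.5 + 3.9j, -2.5 - 3.9j, -3.2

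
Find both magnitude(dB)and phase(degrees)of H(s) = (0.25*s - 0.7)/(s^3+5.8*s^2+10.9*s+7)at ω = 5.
Substitute s = j*5: H(j5) = 0.000352915 - 0.00923826j.
|H| = 20*log₁₀(sqrt(Re²+Im²)) = -40.68 dB.
∠H = atan2(Im, Re) = -87.81°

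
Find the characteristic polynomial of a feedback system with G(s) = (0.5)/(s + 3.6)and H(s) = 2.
Characteristic poly = G_den * H_den + G_num * H_num = (s + 3.6) + (1) = s + 4.6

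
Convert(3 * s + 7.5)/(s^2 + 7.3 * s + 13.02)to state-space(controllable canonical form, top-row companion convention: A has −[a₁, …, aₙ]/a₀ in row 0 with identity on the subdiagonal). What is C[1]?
Reachable canonical form: C = numerator coefficients (right-aligned, zero-padded to length n).
num = 3*s + 7.5, C = [[3, 7.5]].
C[1] = 7.5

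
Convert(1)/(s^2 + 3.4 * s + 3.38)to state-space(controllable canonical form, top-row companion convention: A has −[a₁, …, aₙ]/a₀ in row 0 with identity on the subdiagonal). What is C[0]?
Reachable canonical form: C = numerator coefficients (right-aligned, zero-padded to length n).
num = 1, C = [[0, 1]].
C[0] = 0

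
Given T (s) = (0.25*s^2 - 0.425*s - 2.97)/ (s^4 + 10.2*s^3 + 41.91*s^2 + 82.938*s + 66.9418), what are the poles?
Set denominator = 0: s^4 + 10.2*s^3 + 41.91*s^2 + 82.938*s + 66.9418 = (s^2 + 4.4*s + 7.73)(s^2 + 5.8*s + 8.66) = 0 → Poles: -2.2 + 1.7j, -2.2 - 1.7j, -2.9 + 0.5j, -2.9 - 0.5j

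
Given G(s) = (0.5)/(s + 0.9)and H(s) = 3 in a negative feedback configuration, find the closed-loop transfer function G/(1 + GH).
Closed-loop T = G/(1+GH).
Numerator: G_num * H_den = 0.5.
Denominator: G_den * H_den + G_num * H_num = (s + 0.9) + (1.5) = s + 2.4.
T(s) = (0.5)/(s + 2.4)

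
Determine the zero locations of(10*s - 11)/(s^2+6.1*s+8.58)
Set numerator = 0: 10*s - 11 = 0 → Zeros: 1.1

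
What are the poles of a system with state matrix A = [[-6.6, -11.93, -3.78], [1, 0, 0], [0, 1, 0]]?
Eigenvalues solve det(λI - A) = 0.
Characteristic polynomial: λ^3 + 6.6*λ^2 + 11.93*λ + 3.78 = 0.
Factor: (λ + 2.7)(λ + 3.5)(λ + 0.4) = 0.
Roots: -0.4, -2.7, -3.5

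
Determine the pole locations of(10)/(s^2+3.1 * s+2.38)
Set denominator = 0: s^2 + 3.1*s + 2.38 = (s + 1.7)(s + 1.4) = 0 → Poles: -1.4, -1.7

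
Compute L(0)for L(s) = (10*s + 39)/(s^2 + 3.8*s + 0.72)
DC gain = L(0) = num(0)/den(0) = 39/0.72 = 54.17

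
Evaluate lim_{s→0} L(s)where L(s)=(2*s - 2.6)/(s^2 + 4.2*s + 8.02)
DC gain = L(0) = num(0)/den(0) = -2.6/8.02 = -0.3242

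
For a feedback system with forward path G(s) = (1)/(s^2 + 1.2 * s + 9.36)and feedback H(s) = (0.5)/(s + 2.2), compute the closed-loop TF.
Closed-loop T = G/(1+GH).
Numerator: G_num * H_den = s + 2.2.
Denominator: G_den * H_den + G_num * H_num = (s^3 + 3.4*s^2 + 12*s + 20.592) + (0.5) = s^3 + 3.4*s^2 + 12*s + 21.092.
T(s) = (s + 2.2)/(s^3 + 3.4*s^2 + 12*s + 21.092)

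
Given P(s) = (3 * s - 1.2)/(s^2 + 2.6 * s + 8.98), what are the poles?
Set denominator = 0: s^2 + 2.6*s + 8.98 = 0 → Poles: -1.3 + 2.7j, -1.3 - 2.7j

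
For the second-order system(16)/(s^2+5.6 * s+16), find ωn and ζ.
Standard form: ωn²/(s²+2ζωn·s+ωn²).
const=16=ωn² → ωn=4, s coeff=5.6=2ζωn → ζ=0.7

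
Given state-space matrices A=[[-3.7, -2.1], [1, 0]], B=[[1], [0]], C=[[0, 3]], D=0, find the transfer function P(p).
P(p) = C(pI - A)⁻¹B + D.
Characteristic polynomial det(pI - A) = p^2 + 3.7*p + 2.1.
Numerator from C·adj(pI-A)·B + D·det(pI-A) = 3.
P(p) = (3)/(p^2 + 3.7*p + 2.1)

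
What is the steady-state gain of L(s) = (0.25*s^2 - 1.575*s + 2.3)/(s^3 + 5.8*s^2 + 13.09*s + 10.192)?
DC gain = L(0) = num(0)/den(0) = 2.3/10.192 = 0.2257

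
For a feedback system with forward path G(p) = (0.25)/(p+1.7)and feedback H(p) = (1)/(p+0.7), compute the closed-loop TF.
Closed-loop T = G/(1+GH).
Numerator: G_num * H_den = 0.25*p + 0.175.
Denominator: G_den * H_den + G_num * H_num = (p^2 + 2.4*p + 1.19) + (0.25) = p^2 + 2.4*p + 1.44.
T(p) = (0.25*p + 0.175)/(p^2 + 2.4*p + 1.44)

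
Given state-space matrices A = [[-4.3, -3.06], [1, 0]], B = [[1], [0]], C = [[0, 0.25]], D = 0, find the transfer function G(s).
G(s) = C(sI - A)⁻¹B + D.
Characteristic polynomial det(sI - A) = s^2 + 4.3*s + 3.06.
Numerator from C·adj(sI-A)·B + D·det(sI-A) = 0.25.
G(s) = (0.25)/(s^2 + 4.3*s + 3.06)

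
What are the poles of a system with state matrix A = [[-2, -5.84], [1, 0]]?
Eigenvalues solve det(λI - A) = 0.
Characteristic polynomial: λ^2 + 2*λ + 5.84 = 0.
Roots: -1 + 2.2j, -1 - 2.2j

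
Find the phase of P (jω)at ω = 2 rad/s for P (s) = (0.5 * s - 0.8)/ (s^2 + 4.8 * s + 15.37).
Substitute s = j*2: P(j2) = 0.00227604 + 0.086029j.
∠P(j2) = atan2(Im, Re) = atan2(0.086029, 0.00227604) = 88.48°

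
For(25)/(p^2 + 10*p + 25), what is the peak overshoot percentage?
Standard form: ωn²/(p²+2ζωn·p+ωn²) → ωn = 5, ζ = 1.
ζ ≥ 1, so the response is non-oscillatory: peak overshoot = 0%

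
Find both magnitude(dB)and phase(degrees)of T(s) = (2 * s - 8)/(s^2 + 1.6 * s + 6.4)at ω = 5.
Substitute s = j*5: T(j5) = 0.558103 - 0.29759j.
|T| = 20*log₁₀(sqrt(Re²+Im²)) = -3.98 dB.
∠T = atan2(Im, Re) = -28.07°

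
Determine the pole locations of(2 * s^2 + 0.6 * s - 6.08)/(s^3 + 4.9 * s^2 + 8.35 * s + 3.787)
Set denominator = 0: s^3 + 4.9*s^2 + 8.35*s + 3.787 = (s + 0.7)(s^2 + 4.2*s + 5.41) = 0 → Poles: -0.7, -2.1 + 1j, -2.1 - 1j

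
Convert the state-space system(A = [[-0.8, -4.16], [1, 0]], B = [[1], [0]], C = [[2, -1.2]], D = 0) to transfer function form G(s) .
G(s) = C(sI - A)⁻¹B + D.
Characteristic polynomial det(sI - A) = s^2 + 0.8*s + 4.16.
Numerator from C·adj(sI-A)·B + D·det(sI-A) = 2*s - 1.2.
G(s) = (2*s - 1.2)/(s^2 + 0.8*s + 4.16)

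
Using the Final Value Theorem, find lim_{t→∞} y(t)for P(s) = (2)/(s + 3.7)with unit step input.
FVT: lim_{t→∞} y(t) = lim_{s→0} s*Y(s) where Y(s) = P(s)/s.
= lim_{s→0} P(s) = P(0) = num(0)/den(0) = 2/3.7 = 0.5405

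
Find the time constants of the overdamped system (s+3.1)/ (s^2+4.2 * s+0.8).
Overdamped: real poles at -0.2, -4. τ = -1/pole → τ₁ = 5, τ₂ = 0.25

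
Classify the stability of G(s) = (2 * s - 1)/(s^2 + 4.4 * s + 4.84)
Denominator: s^2 + 4.4*s + 4.84 = (s + 2.2)(s + 2.2). Poles: -2.2, -2.2. Stable (all poles in LHP)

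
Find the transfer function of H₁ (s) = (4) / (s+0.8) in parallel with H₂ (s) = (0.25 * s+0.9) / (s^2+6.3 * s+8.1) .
Parallel: H = H₁ + H₂ = (n₁·d₂ + n₂·d₁)/(d₁·d₂).
n₁·d₂ = 4*s^2 + 25.2*s + 32.4. n₂·d₁ = 0.25*s^2 + 1.1*s + 0.72. Sum = 4.25*s^2 + 26.3*s + 33.12. d₁·d₂ = s^3 + 7.1*s^2 + 13.14*s + 6.48.
H(s) = (4.25*s^2 + 26.3*s + 33.12)/(s^3 + 7.1*s^2 + 13.14*s + 6.48)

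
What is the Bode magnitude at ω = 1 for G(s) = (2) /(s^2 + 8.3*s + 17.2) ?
Substitute s = j*1: G(j1) = 0.0977877 - 0.0501011j.
|G(j1)| = sqrt(Re² + Im²) = 0.1099.
20*log₁₀(0.1099) = -19.18 dB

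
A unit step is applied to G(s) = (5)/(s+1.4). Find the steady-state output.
FVT: lim_{t→∞} y(t) = lim_{s→0} s*Y(s) where Y(s) = G(s)/s.
= lim_{s→0} G(s) = G(0) = num(0)/den(0) = 5/1.4 = 3.571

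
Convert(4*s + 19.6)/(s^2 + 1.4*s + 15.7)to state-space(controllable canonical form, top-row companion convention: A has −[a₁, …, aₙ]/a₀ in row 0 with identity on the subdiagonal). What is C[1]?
Reachable canonical form: C = numerator coefficients (right-aligned, zero-padded to length n).
num = 4*s + 19.6, C = [[4, 19.6]].
C[1] = 19.6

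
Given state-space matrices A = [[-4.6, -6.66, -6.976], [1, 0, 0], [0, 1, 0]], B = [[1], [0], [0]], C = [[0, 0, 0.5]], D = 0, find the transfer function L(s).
L(s) = C(sI - A)⁻¹B + D.
Characteristic polynomial det(sI - A) = s^3 + 4.6*s^2 + 6.66*s + 6.976.
Numerator from C·adj(sI-A)·B + D·det(sI-A) = 0.5.
L(s) = (0.5)/(s^3 + 4.6*s^2 + 6.66*s + 6.976)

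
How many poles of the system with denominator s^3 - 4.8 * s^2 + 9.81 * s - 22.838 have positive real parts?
s^3 - 4.8*s^2 + 9.81*s - 22.838 = (s - 3.8)(s^2 - s + 6.01). Poles: 0.5 + 2.4j, 0.5 - 2.4j, 3.8. RHP poles (Re>0): 3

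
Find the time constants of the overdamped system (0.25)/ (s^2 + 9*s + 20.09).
Overdamped: real poles at -4.9, -4.1. τ = -1/pole → τ₁ = 0.2041, τ₂ = 0.2439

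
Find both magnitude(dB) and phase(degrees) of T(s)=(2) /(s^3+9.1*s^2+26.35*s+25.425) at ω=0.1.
Substitute s = j*0.1: T(j0.1) = 0.078101 - 0.00812024j.
|T| = 20*log₁₀(sqrt(Re²+Im²)) = -22.10 dB.
∠T = atan2(Im, Re) = -5.94°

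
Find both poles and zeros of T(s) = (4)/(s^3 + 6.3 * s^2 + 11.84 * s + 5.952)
Set denominator = 0: s^3 + 6.3*s^2 + 11.84*s + 5.952 = (s + 0.8)(s + 3.1)(s + 2.4) = 0 → Poles: -0.8, -2.4, -3.1
Numerator is a nonzero constant (4) → Zeros: none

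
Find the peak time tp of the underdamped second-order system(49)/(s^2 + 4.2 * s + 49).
Standard form: ωn²/(s²+2ζωn·s+ωn²) → ωn = 7, ζ = 0.3.
ωd = ωn·√(1-ζ²) = 7·√(1-0.3²) = 6.678.
tp = π/ωd = π/6.678 = 0.4705 s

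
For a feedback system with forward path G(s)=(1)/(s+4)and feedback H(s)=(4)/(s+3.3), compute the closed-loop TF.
Closed-loop T = G/(1+GH).
Numerator: G_num * H_den = s + 3.3.
Denominator: G_den * H_den + G_num * H_num = (s^2 + 7.3*s + 13.2) + (4) = s^2 + 7.3*s + 17.2.
T(s) = (s + 3.3)/(s^2 + 7.3*s + 17.2)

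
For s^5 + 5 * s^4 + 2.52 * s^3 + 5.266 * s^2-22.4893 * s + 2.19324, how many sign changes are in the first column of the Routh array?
Routh array:
s^5: [1, 2.52, -22.4893]; s^4: [5, 5.266, 2.19324]; s^3: [1.4668, -22.9279]; s^2: [83.4224, 2.19324]; s^1: [-22.9665]; s^0: [2.19324]
First column: [1, 5, 1.4668, 83.4224, -22.9665, 2.19324]. Sign changes = 2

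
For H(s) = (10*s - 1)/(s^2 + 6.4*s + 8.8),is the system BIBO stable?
Denominator: s^2 + 6.4*s + 8.8 = (s + 2)(s + 4.4). Poles: -2, -4.4. All Re(p)<0: Yes (stable)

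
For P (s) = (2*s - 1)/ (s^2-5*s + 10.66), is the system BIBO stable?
Denominator: s^2 - 5*s + 10.66. Poles: 2.5 + 2.1j, 2.5 - 2.1j. All Re(p)<0: No (unstable)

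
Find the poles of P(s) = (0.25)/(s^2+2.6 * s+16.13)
Set denominator = 0: s^2 + 2.6*s + 16.13 = 0 → Poles: -1.3 + 3.8j, -1.3 - 3.8j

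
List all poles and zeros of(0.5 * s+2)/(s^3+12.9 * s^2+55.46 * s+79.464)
Set denominator = 0: s^3 + 12.9*s^2 + 55.46*s + 79.464 = (s + 4.2)(s + 4.4)(s + 4.3) = 0 → Poles: -4.2, -4.3, -4.4
Set numerator = 0: 0.5*s + 2 = 0 → Zeros: -4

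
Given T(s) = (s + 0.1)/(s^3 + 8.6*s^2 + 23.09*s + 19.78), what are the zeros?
Set numerator = 0: s + 0.1 = 0 → Zeros: -0.1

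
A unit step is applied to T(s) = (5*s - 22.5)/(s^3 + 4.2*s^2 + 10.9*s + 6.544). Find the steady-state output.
FVT: lim_{t→∞} y(t) = lim_{s→0} s*Y(s) where Y(s) = T(s)/s.
= lim_{s→0} T(s) = T(0) = num(0)/den(0) = -22.5/6.544 = -3.438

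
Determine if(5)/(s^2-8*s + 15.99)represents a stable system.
Denominator: s^2 - 8*s + 15.99 = (s - 3.9)(s - 4.1). Poles: 3.9, 4.1. All Re(p)<0: No (unstable)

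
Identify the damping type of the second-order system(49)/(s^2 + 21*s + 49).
Standard form: ωn²/(s²+2ζωn·s+ωn²) gives ωn=7, ζ=1.5.
Overdamped (ζ = 1.5 > 1)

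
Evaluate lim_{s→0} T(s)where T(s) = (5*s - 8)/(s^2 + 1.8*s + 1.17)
DC gain = T(0) = num(0)/den(0) = -8/1.17 = -6.838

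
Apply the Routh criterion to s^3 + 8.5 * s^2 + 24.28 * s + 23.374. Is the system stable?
Routh array:
s^3: [1, 24.28]; s^2: [8.5, 23.374]; s^1: [21.5301]; s^0: [23.374]
First column: [1, 8.5, 21.5301, 23.374]. Sign changes = 0.
Yes, stable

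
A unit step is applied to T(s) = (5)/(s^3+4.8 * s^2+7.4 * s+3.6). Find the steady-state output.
FVT: lim_{t→∞} y(t) = lim_{s→0} s*Y(s) where Y(s) = T(s)/s.
= lim_{s→0} T(s) = T(0) = num(0)/den(0) = 5/3.6 = 1.389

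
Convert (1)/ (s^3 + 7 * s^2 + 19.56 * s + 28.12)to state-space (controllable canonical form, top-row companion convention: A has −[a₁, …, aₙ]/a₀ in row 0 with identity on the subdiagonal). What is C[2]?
Reachable canonical form: C = numerator coefficients (right-aligned, zero-padded to length n).
num = 1, C = [[0, 0, 1]].
C[2] = 1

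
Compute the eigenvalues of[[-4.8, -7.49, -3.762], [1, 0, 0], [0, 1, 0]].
Eigenvalues solve det(λI - A) = 0.
Characteristic polynomial: λ^3 + 4.8*λ^2 + 7.49*λ + 3.762 = 0.
Factor: (λ + 1.8)(λ + 1.9)(λ + 1.1) = 0.
Roots: -1.1, -1.8, -1.9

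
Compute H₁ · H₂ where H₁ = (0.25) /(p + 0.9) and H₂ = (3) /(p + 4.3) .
Series: H = H₁ · H₂ = (n₁·n₂)/(d₁·d₂).
Num: n₁·n₂ = 0.75. Den: d₁·d₂ = p^2 + 5.2*p + 3.87.
H(p) = (0.75)/(p^2 + 5.2*p + 3.87)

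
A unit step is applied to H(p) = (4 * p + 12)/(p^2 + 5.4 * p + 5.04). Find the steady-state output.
FVT: lim_{t→∞} y(t) = lim_{p→0} p*Y(p) where Y(p) = H(p)/p.
= lim_{p→0} H(p) = H(0) = num(0)/den(0) = 12/5.04 = 2.381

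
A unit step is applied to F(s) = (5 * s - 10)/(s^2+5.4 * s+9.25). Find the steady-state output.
FVT: lim_{t→∞} y(t) = lim_{s→0} s*Y(s) where Y(s) = F(s)/s.
= lim_{s→0} F(s) = F(0) = num(0)/den(0) = -10/9.25 = -1.081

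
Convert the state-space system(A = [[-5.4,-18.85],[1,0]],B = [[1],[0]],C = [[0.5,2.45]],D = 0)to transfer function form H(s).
H(s) = C(sI - A)⁻¹B + D.
Characteristic polynomial det(sI - A) = s^2 + 5.4*s + 18.85.
Numerator from C·adj(sI-A)·B + D·det(sI-A) = 0.5*s + 2.45.
H(s) = (0.5*s + 2.45)/(s^2 + 5.4*s + 18.85)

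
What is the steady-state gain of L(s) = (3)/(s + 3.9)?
DC gain = L(0) = num(0)/den(0) = 3/3.9 = 0.7692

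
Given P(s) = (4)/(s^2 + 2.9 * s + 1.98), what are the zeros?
Numerator is a nonzero constant (4) → Zeros: none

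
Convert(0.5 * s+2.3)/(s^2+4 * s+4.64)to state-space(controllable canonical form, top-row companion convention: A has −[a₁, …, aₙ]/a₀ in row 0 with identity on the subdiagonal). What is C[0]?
Reachable canonical form: C = numerator coefficients (right-aligned, zero-padded to length n).
num = 0.5*s + 2.3, C = [[0.5, 2.3]].
C[0] = 0.5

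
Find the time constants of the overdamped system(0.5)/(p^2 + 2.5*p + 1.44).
Overdamped: real poles at -0.9, -1.6. τ = -1/pole → τ₁ = 1.111, τ₂ = 0.625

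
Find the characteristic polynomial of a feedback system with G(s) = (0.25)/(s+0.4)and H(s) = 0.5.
Characteristic poly = G_den * H_den + G_num * H_num = (s + 0.4) + (0.125) = s + 0.525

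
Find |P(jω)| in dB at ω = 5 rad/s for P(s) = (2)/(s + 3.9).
Substitute s = j*5: P(j5) = 0.193982 - 0.248694j.
|P(j5)| = sqrt(Re² + Im²) = 0.3154.
20*log₁₀(0.3154) = -10.02 dB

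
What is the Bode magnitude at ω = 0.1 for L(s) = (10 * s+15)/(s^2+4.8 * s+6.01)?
Substitute s = j*0.1: L(j0.1) = 2.49735 - 0.0331214j.
|L(j0.1)| = sqrt(Re² + Im²) = 2.498.
20*log₁₀(2.498) = 7.95 dB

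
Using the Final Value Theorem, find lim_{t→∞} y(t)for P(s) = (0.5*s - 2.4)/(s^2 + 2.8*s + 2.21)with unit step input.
FVT: lim_{t→∞} y(t) = lim_{s→0} s*Y(s) where Y(s) = P(s)/s.
= lim_{s→0} P(s) = P(0) = num(0)/den(0) = -2.4/2.21 = -1.086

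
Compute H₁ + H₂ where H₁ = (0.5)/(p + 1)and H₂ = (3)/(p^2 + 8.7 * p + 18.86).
Parallel: H = H₁ + H₂ = (n₁·d₂ + n₂·d₁)/(d₁·d₂).
n₁·d₂ = 0.5*p^2 + 4.35*p + 9.43. n₂·d₁ = 3*p + 3. Sum = 0.5*p^2 + 7.35*p + 12.43. d₁·d₂ = p^3 + 9.7*p^2 + 27.56*p + 18.86.
H(p) = (0.5*p^2 + 7.35*p + 12.43)/(p^3 + 9.7*p^2 + 27.56*p + 18.86)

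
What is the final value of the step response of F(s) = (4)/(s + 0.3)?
FVT: lim_{t→∞} y(t) = lim_{s→0} s*Y(s) where Y(s) = F(s)/s.
= lim_{s→0} F(s) = F(0) = num(0)/den(0) = 4/0.3 = 13.33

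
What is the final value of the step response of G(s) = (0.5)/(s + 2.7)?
FVT: lim_{t→∞} y(t) = lim_{s→0} s*Y(s) where Y(s) = G(s)/s.
= lim_{s→0} G(s) = G(0) = num(0)/den(0) = 0.5/2.7 = 0.1852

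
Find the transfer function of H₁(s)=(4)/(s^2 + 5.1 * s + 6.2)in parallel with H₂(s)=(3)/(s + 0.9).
Parallel: H = H₁ + H₂ = (n₁·d₂ + n₂·d₁)/(d₁·d₂).
n₁·d₂ = 4*s + 3.6. n₂·d₁ = 3*s^2 + 15.3*s + 18.6. Sum = 3*s^2 + 19.3*s + 22.2. d₁·d₂ = s^3 + 6*s^2 + 10.79*s + 5.58.
H(s) = (3*s^2 + 19.3*s + 22.2)/(s^3 + 6*s^2 + 10.79*s + 5.58)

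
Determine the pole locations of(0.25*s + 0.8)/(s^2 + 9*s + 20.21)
Set denominator = 0: s^2 + 9*s + 20.21 = (s + 4.7)(s + 4.3) = 0 → Poles: -4.3, -4.7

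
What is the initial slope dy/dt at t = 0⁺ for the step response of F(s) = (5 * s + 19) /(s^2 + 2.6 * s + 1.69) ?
IVT: y'(0⁺) = lim_{s→∞} s²·Y(s) = lim_{s→∞} s·F(s).
deg(num) = 1, deg(den) = 2, relative degree = 1, so s·F(s) → (leading num)/(leading den) = 5/1 = 5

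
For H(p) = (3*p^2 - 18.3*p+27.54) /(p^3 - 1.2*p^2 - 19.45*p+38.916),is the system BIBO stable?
Denominator: p^3 - 1.2*p^2 - 19.45*p + 38.916 = (p - 2.3)(p + 4.7)(p - 3.6). Poles: -4.7, 2.3, 3.6. All Re(p)<0: No (unstable)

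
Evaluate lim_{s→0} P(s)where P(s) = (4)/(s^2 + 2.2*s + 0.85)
DC gain = P(0) = num(0)/den(0) = 4/0.85 = 4.706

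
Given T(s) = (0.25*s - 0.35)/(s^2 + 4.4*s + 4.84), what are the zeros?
Set numerator = 0: 0.25*s - 0.35 = 0 → Zeros: 1.4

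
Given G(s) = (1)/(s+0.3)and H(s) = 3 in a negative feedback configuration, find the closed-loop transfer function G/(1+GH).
Closed-loop T = G/(1+GH).
Numerator: G_num * H_den = 1.
Denominator: G_den * H_den + G_num * H_num = (s + 0.3) + (3) = s + 3.3.
T(s) = (1)/(s + 3.3)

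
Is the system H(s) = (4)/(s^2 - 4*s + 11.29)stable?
Denominator: s^2 - 4*s + 11.29. Poles: 2 + 2.7j, 2 - 2.7j. All Re(p)<0: No (unstable)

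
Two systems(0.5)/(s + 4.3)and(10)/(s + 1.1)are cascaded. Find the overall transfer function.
Series: H = H₁ · H₂ = (n₁·n₂)/(d₁·d₂).
Num: n₁·n₂ = 5. Den: d₁·d₂ = s^2 + 5.4*s + 4.73.
H(s) = (5)/(s^2 + 5.4*s + 4.73)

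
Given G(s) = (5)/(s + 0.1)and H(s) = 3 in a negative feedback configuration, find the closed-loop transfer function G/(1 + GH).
Closed-loop T = G/(1+GH).
Numerator: G_num * H_den = 5.
Denominator: G_den * H_den + G_num * H_num = (s + 0.1) + (15) = s + 15.1.
T(s) = (5)/(s + 15.1)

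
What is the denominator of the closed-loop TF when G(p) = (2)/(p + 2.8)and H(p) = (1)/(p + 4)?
Characteristic poly = G_den * H_den + G_num * H_num = (p^2 + 6.8*p + 11.2) + (2) = p^2 + 6.8*p + 13.2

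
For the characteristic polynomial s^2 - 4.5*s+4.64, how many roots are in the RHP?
s^2 - 4.5*s + 4.64 = (s - 2.9)(s - 1.6). Poles: 1.6, 2.9. RHP poles (Re>0): 2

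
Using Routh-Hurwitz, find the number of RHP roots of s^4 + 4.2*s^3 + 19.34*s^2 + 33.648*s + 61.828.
Routh array:
s^4: [1, 19.34, 61.828]; s^3: [4.2, 33.648]; s^2: [11.3286, 61.828]; s^1: [10.7256]; s^0: [61.828]
First column: [1, 4.2, 11.3286, 10.7256, 61.828]. Sign changes = RHP roots = 0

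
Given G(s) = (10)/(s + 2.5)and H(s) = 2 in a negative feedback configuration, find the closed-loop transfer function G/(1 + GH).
Closed-loop T = G/(1+GH).
Numerator: G_num * H_den = 10.
Denominator: G_den * H_den + G_num * H_num = (s + 2.5) + (20) = s + 22.5.
T(s) = (10)/(s + 22.5)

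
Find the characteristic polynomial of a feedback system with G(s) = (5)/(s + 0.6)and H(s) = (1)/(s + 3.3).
Characteristic poly = G_den * H_den + G_num * H_num = (s^2 + 3.9*s + 1.98) + (5) = s^2 + 3.9*s + 6.98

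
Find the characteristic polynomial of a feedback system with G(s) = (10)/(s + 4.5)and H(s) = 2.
Characteristic poly = G_den * H_den + G_num * H_num = (s + 4.5) + (20) = s + 24.5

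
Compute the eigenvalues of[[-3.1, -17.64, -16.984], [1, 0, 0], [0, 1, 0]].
Eigenvalues solve det(λI - A) = 0.
Characteristic polynomial: λ^3 + 3.1*λ^2 + 17.64*λ + 16.984 = 0.
Factor: (λ + 1.1)(λ^2 + 2*λ + 15.44) = 0.
Roots: -1 + 3.8j, -1 - 3.8j, -1.1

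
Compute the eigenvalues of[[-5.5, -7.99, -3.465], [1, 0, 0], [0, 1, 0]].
Eigenvalues solve det(λI - A) = 0.
Characteristic polynomial: λ^3 + 5.5*λ^2 + 7.99*λ + 3.465 = 0.
Factor: (λ + 1.1)(λ + 3.5)(λ + 0.9) = 0.
Roots: -0.9, -1.1, -3.5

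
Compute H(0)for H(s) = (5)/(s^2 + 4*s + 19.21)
DC gain = H(0) = num(0)/den(0) = 5/19.21 = 0.2603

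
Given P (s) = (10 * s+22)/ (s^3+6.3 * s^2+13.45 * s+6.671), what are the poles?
Set denominator = 0: s^3 + 6.3*s^2 + 13.45*s + 6.671 = (s + 0.7)(s^2 + 5.6*s + 9.53) = 0 → Poles: -0.7, -2.8 + 1.3j, -2.8 - 1.3j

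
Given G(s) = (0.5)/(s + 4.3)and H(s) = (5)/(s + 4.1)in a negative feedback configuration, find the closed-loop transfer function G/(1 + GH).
Closed-loop T = G/(1+GH).
Numerator: G_num * H_den = 0.5*s + 2.05.
Denominator: G_den * H_den + G_num * H_num = (s^2 + 8.4*s + 17.63) + (2.5) = s^2 + 8.4*s + 20.13.
T(s) = (0.5*s + 2.05)/(s^2 + 8.4*s + 20.13)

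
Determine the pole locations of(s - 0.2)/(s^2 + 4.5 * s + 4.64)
Set denominator = 0: s^2 + 4.5*s + 4.64 = (s + 1.6)(s + 2.9) = 0 → Poles: -1.6, -2.9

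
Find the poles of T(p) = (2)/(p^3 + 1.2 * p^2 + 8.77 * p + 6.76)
Set denominator = 0: p^3 + 1.2*p^2 + 8.77*p + 6.76 = (p + 0.8)(p^2 + 0.4*p + 8.45) = 0 → Poles: -0.2 + 2.9j, -0.2 - 2.9j, -0.8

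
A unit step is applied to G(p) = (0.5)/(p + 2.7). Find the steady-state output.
FVT: lim_{t→∞} y(t) = lim_{p→0} p*Y(p) where Y(p) = G(p)/p.
= lim_{p→0} G(p) = G(0) = num(0)/den(0) = 0.5/2.7 = 0.1852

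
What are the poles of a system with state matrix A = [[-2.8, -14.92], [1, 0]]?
Eigenvalues solve det(λI - A) = 0.
Characteristic polynomial: λ^2 + 2.8*λ + 14.92 = 0.
Roots: -1.4 + 3.6j, -1.4 - 3.6j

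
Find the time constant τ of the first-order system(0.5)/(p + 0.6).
First-order system: τ = -1/pole. Pole = -0.6. τ = -1/(-0.6) = 1.667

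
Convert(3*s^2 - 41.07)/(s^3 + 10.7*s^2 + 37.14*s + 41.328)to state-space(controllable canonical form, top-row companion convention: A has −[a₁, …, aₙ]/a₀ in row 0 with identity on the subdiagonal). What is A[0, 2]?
Reachable canonical form for den = s^3 + 10.7*s^2 + 37.14*s + 41.328: top row of A = -[a₁,a₂,...,aₙ]/a₀, ones on the subdiagonal, zeros elsewhere.
A = [[-10.7, -37.14, -41.328], [1, 0, 0], [0, 1, 0]].
A[0,2] = -41.328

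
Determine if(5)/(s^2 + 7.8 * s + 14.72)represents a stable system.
Denominator: s^2 + 7.8*s + 14.72 = (s + 4.6)(s + 3.2). Poles: -3.2, -4.6. All Re(p)<0: Yes (stable)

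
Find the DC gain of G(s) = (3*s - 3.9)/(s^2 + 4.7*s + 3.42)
DC gain = G(0) = num(0)/den(0) = -3.9/3.42 = -1.14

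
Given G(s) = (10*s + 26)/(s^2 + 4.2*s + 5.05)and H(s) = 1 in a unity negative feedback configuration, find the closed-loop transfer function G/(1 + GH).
Closed-loop T = G/(1+GH).
Numerator: G_num * H_den = 10*s + 26.
Denominator: G_den * H_den + G_num * H_num = (s^2 + 4.2*s + 5.05) + (10*s + 26) = s^2 + 14.2*s + 31.05.
T(s) = (10*s + 26)/(s^2 + 14.2*s + 31.05)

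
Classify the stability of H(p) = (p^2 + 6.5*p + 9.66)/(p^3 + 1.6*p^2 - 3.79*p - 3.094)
Denominator: p^3 + 1.6*p^2 - 3.79*p - 3.094 = (p - 1.7)(p + 2.6)(p + 0.7). Poles: -0.7, -2.6, 1.7. Unstable (1 pole(s) in RHP)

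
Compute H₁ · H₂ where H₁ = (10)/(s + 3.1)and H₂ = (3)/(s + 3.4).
Series: H = H₁ · H₂ = (n₁·n₂)/(d₁·d₂).
Num: n₁·n₂ = 30. Den: d₁·d₂ = s^2 + 6.5*s + 10.54.
H(s) = (30)/(s^2 + 6.5*s + 10.54)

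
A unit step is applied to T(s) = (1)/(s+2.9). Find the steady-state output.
FVT: lim_{t→∞} y(t) = lim_{s→0} s*Y(s) where Y(s) = T(s)/s.
= lim_{s→0} T(s) = T(0) = num(0)/den(0) = 1/2.9 = 0.3448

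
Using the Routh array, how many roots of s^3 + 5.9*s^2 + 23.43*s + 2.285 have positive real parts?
Routh array:
s^3: [1, 23.43]; s^2: [5.9, 2.285]; s^1: [23.0427]; s^0: [2.285]
First column: [1, 5.9, 23.0427, 2.285]. Sign changes = RHP roots = 0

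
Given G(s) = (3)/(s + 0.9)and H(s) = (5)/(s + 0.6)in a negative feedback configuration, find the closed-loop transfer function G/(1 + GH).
Closed-loop T = G/(1+GH).
Numerator: G_num * H_den = 3*s + 1.8.
Denominator: G_den * H_den + G_num * H_num = (s^2 + 1.5*s + 0.54) + (15) = s^2 + 1.5*s + 15.54.
T(s) = (3*s + 1.8)/(s^2 + 1.5*s + 15.54)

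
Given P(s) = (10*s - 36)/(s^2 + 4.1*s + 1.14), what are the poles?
Set denominator = 0: s^2 + 4.1*s + 1.14 = (s + 0.3)(s + 3.8) = 0 → Poles: -0.3, -3.8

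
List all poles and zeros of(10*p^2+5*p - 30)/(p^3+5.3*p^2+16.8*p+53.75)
Set denominator = 0: p^3 + 5.3*p^2 + 16.8*p + 53.75 = (p + 4.3)(p^2 + p + 12.5) = 0 → Poles: -0.5 + 3.5j, -0.5 - 3.5j, -4.3
Set numerator = 0: 10*p^2 + 5*p - 30 = 10*(p + 2)(p - 1.5) = 0 → Zeros: -2, 1.5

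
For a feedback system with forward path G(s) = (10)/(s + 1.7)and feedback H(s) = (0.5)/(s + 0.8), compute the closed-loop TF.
Closed-loop T = G/(1+GH).
Numerator: G_num * H_den = 10*s + 8.
Denominator: G_den * H_den + G_num * H_num = (s^2 + 2.5*s + 1.36) + (5) = s^2 + 2.5*s + 6.36.
T(s) = (10*s + 8)/(s^2 + 2.5*s + 6.36)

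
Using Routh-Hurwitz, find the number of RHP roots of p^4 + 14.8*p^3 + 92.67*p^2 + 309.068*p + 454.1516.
Routh array:
p^4: [1, 92.67, 454.1516]; p^3: [14.8, 309.068]; p^2: [71.787, 454.1516]; p^1: [215.438]; p^0: [454.1516]
First column: [1, 14.8, 71.787, 215.438, 454.1516]. Sign changes = RHP roots = 0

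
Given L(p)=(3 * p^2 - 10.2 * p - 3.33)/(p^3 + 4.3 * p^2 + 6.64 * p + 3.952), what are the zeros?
Set numerator = 0: 3*p^2 - 10.2*p - 3.33 = 3*(p + 0.3)(p - 3.7) = 0 → Zeros: -0.3, 3.7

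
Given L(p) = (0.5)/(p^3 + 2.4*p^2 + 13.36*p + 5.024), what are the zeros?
Numerator is a nonzero constant (0.5) → Zeros: none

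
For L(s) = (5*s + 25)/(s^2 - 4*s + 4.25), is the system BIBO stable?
Denominator: s^2 - 4*s + 4.25. Poles: 2 + 0.5j, 2 - 0.5j. All Re(p)<0: No (unstable)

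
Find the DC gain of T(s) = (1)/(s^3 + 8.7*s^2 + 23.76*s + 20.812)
DC gain = T(0) = num(0)/den(0) = 1/20.812 = 0.04805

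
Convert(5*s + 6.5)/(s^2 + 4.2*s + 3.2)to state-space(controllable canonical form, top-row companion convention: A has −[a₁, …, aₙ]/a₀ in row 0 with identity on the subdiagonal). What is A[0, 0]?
Reachable canonical form for den = s^2 + 4.2*s + 3.2: top row of A = -[a₁,a₂,...,aₙ]/a₀, ones on the subdiagonal, zeros elsewhere.
A = [[-4.2, -3.2], [1, 0]].
A[0,0] = -4.2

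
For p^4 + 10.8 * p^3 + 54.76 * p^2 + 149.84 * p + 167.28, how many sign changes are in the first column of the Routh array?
Routh array:
p^4: [1, 54.76, 167.28]; p^3: [10.8, 149.84]; p^2: [40.8859, 167.28]; p^1: [105.653]; p^0: [167.28]
First column: [1, 10.8, 40.8859, 105.653, 167.28]. Sign changes = 0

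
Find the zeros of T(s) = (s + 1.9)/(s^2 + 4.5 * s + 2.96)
Set numerator = 0: s + 1.9 = 0 → Zeros: -1.9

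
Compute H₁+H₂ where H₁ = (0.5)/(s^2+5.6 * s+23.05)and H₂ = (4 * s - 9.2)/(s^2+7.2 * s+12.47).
Parallel: H = H₁ + H₂ = (n₁·d₂ + n₂·d₁)/(d₁·d₂).
n₁·d₂ = 0.5*s^2 + 3.6*s + 6.235. n₂·d₁ = 4*s^3 + 13.2*s^2 + 40.68*s - 212.06. Sum = 4*s^3 + 13.7*s^2 + 44.28*s - 205.825. d₁·d₂ = s^4 + 12.8*s^3 + 75.84*s^2 + 235.792*s + 287.4335.
H(s) = (4*s^3 + 13.7*s^2 + 44.28*s - 205.825)/(s^4 + 12.8*s^3 + 75.84*s^2 + 235.792*s + 287.4335)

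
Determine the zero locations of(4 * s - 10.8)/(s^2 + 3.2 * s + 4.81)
Set numerator = 0: 4*s - 10.8 = 0 → Zeros: 2.7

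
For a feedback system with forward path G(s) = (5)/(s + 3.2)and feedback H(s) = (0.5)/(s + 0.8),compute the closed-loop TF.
Closed-loop T = G/(1+GH).
Numerator: G_num * H_den = 5*s + 4.
Denominator: G_den * H_den + G_num * H_num = (s^2 + 4*s + 2.56) + (2.5) = s^2 + 4*s + 5.06.
T(s) = (5*s + 4)/(s^2 + 4*s + 5.06)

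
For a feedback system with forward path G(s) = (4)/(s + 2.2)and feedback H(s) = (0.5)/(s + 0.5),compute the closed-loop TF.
Closed-loop T = G/(1+GH).
Numerator: G_num * H_den = 4*s + 2.
Denominator: G_den * H_den + G_num * H_num = (s^2 + 2.7*s + 1.1) + (2) = s^2 + 2.7*s + 3.1.
T(s) = (4*s + 2)/(s^2 + 2.7*s + 3.1)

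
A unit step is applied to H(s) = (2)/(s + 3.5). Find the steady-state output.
FVT: lim_{t→∞} y(t) = lim_{s→0} s*Y(s) where Y(s) = H(s)/s.
= lim_{s→0} H(s) = H(0) = num(0)/den(0) = 2/3.5 = 0.5714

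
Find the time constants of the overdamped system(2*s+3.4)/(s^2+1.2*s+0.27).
Overdamped: real poles at -0.9, -0.3. τ = -1/pole → τ₁ = 1.111, τ₂ = 3.333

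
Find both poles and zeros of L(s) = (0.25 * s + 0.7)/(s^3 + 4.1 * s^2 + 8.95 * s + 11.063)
Set denominator = 0: s^3 + 4.1*s^2 + 8.95*s + 11.063 = (s + 2.3)(s^2 + 1.8*s + 4.81) = 0 → Poles: -0.9 + 2j, -0.9 - 2j, -2.3
Set numerator = 0: 0.25*s + 0.7 = 0 → Zeros: -2.8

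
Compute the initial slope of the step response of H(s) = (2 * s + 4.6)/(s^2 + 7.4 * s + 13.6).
IVT: y'(0⁺) = lim_{s→∞} s²·Y(s) = lim_{s→∞} s·H(s).
deg(num) = 1, deg(den) = 2, relative degree = 1, so s·H(s) → (leading num)/(leading den) = 2/1 = 2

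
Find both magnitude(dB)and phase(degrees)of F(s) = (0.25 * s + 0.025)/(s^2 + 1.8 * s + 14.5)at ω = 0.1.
Substitute s = j*0.1: F(j0.1) = 0.00174649 + 0.00170363j.
|F| = 20*log₁₀(sqrt(Re²+Im²)) = -52.25 dB.
∠F = atan2(Im, Re) = 44.29°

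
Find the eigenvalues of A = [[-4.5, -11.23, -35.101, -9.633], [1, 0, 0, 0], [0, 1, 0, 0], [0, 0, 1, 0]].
Eigenvalues solve det(λI - A) = 0.
Characteristic polynomial: λ^4 + 4.5*λ^3 + 11.23*λ^2 + 35.101*λ + 9.633 = 0.
Factor: (λ + 0.3)(λ + 3.8)(λ^2 + 0.4*λ + 8.45) = 0.
Roots: -0.2 + 2.9j, -0.2 - 2.9j, -0.3, -3.8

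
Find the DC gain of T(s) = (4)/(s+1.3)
DC gain = T(0) = num(0)/den(0) = 4/1.3 = 3.077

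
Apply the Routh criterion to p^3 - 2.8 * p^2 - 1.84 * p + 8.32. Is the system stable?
Routh array:
p^3: [1, -1.84]; p^2: [-2.8, 8.32]; p^1: [1.13143]; p^0: [8.32]
First column: [1, -2.8, 1.13143, 8.32]. Sign changes = 2.
No, unstable (2 RHP root(s))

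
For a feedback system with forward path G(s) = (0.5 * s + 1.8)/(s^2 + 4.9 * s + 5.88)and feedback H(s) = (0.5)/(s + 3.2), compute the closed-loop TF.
Closed-loop T = G/(1+GH).
Numerator: G_num * H_den = 0.5*s^2 + 3.4*s + 5.76.
Denominator: G_den * H_den + G_num * H_num = (s^3 + 8.1*s^2 + 21.56*s + 18.816) + (0.25*s + 0.9) = s^3 + 8.1*s^2 + 21.81*s + 19.716.
T(s) = (0.5*s^2 + 3.4*s + 5.76)/(s^3 + 8.1*s^2 + 21.81*s + 19.716)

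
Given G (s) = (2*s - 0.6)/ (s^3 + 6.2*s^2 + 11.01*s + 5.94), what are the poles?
Set denominator = 0: s^3 + 6.2*s^2 + 11.01*s + 5.94 = (s + 1.5)(s + 1.1)(s + 3.6) = 0 → Poles: -1.1, -1.5, -3.6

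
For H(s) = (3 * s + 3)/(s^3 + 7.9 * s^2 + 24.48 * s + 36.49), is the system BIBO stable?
Denominator: s^3 + 7.9*s^2 + 24.48*s + 36.49 = (s + 4.1)(s^2 + 3.8*s + 8.9). Poles: -1.9 + 2.3j, -1.9 - 2.3j, -4.1. All Re(p)<0: Yes (stable)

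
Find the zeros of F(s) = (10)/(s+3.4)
Numerator is a nonzero constant (10) → Zeros: none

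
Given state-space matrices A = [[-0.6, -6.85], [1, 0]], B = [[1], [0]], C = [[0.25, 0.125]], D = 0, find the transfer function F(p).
F(p) = C(pI - A)⁻¹B + D.
Characteristic polynomial det(pI - A) = p^2 + 0.6*p + 6.85.
Numerator from C·adj(pI-A)·B + D·det(pI-A) = 0.25*p + 0.125.
F(p) = (0.25*p + 0.125)/(p^2 + 0.6*p + 6.85)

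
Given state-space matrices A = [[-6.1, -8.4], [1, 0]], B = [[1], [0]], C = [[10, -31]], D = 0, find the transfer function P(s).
P(s) = C(sI - A)⁻¹B + D.
Characteristic polynomial det(sI - A) = s^2 + 6.1*s + 8.4.
Numerator from C·adj(sI-A)·B + D·det(sI-A) = 10*s - 31.
P(s) = (10*s - 31)/(s^2 + 6.1*s + 8.4)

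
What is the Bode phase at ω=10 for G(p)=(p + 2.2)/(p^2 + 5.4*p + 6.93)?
Substitute p = j*10: G(j10) = 0.0289554 - 0.0906459j.
∠G(j10) = atan2(Im, Re) = atan2(-0.0906459, 0.0289554) = -72.28°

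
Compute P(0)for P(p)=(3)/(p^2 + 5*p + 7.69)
DC gain = P(0) = num(0)/den(0) = 3/7.69 = 0.3901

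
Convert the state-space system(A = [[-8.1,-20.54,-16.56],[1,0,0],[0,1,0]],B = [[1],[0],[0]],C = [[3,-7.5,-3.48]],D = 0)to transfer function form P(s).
P(s) = C(sI - A)⁻¹B + D.
Characteristic polynomial det(sI - A) = s^3 + 8.1*s^2 + 20.54*s + 16.56.
Numerator from C·adj(sI-A)·B + D·det(sI-A) = 3*s^2 - 7.5*s - 3.48.
P(s) = (3*s^2 - 7.5*s - 3.48)/(s^3 + 8.1*s^2 + 20.54*s + 16.56)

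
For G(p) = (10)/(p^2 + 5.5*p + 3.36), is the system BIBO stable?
Denominator: p^2 + 5.5*p + 3.36 = (p + 4.8)(p + 0.7). Poles: -0.7, -4.8. All Re(p)<0: Yes (stable)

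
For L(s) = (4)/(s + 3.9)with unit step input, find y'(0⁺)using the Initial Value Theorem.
IVT: y'(0⁺) = lim_{s→∞} s²·Y(s) = lim_{s→∞} s·L(s).
deg(num) = 0, deg(den) = 1, relative degree = 1, so s·L(s) → (leading num)/(leading den) = 4/1 = 4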